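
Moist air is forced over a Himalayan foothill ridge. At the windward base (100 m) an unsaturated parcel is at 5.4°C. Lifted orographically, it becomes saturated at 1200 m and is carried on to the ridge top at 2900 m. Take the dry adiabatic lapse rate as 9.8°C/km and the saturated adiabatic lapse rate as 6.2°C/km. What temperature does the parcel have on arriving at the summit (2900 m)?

-15.92°C

From 100 m to 1200 m (dry): cools by 9.8 × 1.1 = 10.78°C, giving -5.38°C.
From 1200 m to 2900 m (saturated): cools by 6.2 × 1.7 = 10.54°C, giving -15.92°C.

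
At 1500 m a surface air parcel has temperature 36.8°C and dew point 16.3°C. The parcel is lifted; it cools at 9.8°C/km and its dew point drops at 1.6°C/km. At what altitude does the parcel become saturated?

4000 m

T and T_d converge at 9.8 − 1.6 = 8.2°C per km
Height above start = (36.8 − 16.3) / 8.2 = 2.5 km
LCL altitude = 1500 m + 2500 m = 4000 m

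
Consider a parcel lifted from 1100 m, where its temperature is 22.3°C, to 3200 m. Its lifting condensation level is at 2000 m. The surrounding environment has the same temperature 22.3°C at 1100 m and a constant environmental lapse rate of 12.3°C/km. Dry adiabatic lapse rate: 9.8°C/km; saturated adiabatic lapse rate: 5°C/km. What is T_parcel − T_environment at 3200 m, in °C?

Parcel:
  1100–2000 m, dry: Δz = 0.9 km ⇒ ΔT = -8.82°C; T = 13.48°C
  2000–3200 m, saturated: Δz = 1.2 km ⇒ ΔT = -6°C; T = 7.48°C
Environment:
  1100–3200 m, environment: Δz = 2.1 km ⇒ ΔT = -25.83°C; T = -3.53°C
T_parcel − T_env = 7.48 − (-3.53) = +11.01°C

+11.01°C (parcel warmer than environment)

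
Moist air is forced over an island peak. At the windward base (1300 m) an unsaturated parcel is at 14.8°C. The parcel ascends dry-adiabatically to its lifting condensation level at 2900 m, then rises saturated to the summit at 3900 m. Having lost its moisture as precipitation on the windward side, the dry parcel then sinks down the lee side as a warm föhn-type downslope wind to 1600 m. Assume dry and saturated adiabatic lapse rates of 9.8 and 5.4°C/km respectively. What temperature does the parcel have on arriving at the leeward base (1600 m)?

16.26°C

Dry to 2900 m: -9.8 × 1.6 km = -15.68°C, so T = -0.88°C.
Saturated to 3900 m: -5.4 × 1 km = -5.4°C, so T = -6.28°C.
Dry descent to 1600 m: +9.8 × 2.3 km = +22.54°C, so T = 16.26°C.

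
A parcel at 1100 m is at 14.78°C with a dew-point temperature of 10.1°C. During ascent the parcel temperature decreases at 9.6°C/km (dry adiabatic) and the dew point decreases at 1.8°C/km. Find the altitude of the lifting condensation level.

T and T_d converge at 9.6 − 1.8 = 7.8°C per km
Height above start = (14.78 − 10.1) / 7.8 = 0.6 km
LCL altitude = 1100 m + 600 m = 1700 m

1700 m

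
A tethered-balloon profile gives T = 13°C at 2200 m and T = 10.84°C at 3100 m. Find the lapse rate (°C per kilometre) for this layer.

2.4°C/km

Γ = −ΔT/Δz = (13 − 10.84) / (3100 − 2200) m
  = 2.16°C / 0.9 km = 2.4°C/km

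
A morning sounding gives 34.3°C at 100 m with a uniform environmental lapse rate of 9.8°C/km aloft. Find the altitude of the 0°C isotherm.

3600 m

Height above start = (34.3 − 0) / 9.8 = 3.5 km
Altitude = 100 m + 3500 m = 3600 m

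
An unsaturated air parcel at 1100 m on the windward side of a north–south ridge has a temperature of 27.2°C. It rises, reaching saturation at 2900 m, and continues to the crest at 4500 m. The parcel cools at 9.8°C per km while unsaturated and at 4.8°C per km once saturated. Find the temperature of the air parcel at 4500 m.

1.88°C

1100 → 2900 m (dry, 9.8°C/km): ΔT = -9.8 × 1.8 = -17.64°C → T = 9.56°C
2900 → 4500 m (saturated, 4.8°C/km): ΔT = -4.8 × 1.6 = -7.68°C → T = 1.88°C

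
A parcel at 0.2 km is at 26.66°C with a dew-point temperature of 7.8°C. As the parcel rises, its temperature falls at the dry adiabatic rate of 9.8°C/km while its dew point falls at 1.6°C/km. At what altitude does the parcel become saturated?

2.5 km

T and T_d converge at 9.8 − 1.6 = 8.2°C per km
Height above start = (26.66 − 7.8) / 8.2 = 2.3 km
LCL altitude = 200 m + 2300 m = 2500 m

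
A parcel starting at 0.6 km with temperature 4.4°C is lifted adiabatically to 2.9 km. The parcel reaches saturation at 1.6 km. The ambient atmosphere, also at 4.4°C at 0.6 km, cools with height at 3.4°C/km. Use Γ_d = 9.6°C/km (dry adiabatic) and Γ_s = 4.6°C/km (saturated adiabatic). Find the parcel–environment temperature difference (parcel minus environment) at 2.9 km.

-7.76°C (parcel cooler than environment)

Parcel:
  600–1600 m, dry: Δz = 1 km ⇒ ΔT = -9.6°C; T = -5.2°C
  1600–2900 m, saturated: Δz = 1.3 km ⇒ ΔT = -5.98°C; T = -11.18°C
Environment:
  600–2900 m, environment: Δz = 2.3 km ⇒ ΔT = -7.82°C; T = -3.42°C
T_parcel − T_env = -11.18 − (-3.42) = -7.76°C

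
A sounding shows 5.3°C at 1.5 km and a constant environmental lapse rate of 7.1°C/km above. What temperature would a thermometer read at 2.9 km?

-4.64°C

1500 → 2900 m (environmental, 7.1°C/km): ΔT = -7.1 × 1.4 = -9.94°C → T = -4.64°C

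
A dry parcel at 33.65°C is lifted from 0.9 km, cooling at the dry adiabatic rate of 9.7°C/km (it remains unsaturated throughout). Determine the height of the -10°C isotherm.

5.4 km

Height above start = (33.65 − (-10)) / 9.7 = 4.5 km
Altitude = 900 m + 4500 m = 5400 m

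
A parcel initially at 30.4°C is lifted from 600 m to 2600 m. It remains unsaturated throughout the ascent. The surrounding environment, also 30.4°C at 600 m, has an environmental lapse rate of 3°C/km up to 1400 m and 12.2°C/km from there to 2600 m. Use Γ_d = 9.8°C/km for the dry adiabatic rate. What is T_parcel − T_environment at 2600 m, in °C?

Parcel:
  600–2600 m, dry: Δz = 2 km ⇒ ΔT = -19.6°C; T = 10.8°C
Environment:
  600–1400 m, environment, lower layer: Δz = 0.8 km ⇒ ΔT = -2.4°C; T = 28°C
  1400–2600 m, environment, upper layer: Δz = 1.2 km ⇒ ΔT = -14.64°C; T = 13.36°C
T_parcel − T_env = 10.8 − 13.36 = -2.56°C

-2.56°C (parcel cooler than environment)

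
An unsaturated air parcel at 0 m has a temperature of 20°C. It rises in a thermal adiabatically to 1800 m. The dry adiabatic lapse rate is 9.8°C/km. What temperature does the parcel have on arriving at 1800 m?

From 0 m to 1800 m (dry adiabatic): cools by 9.8 × 1.8 = 17.64°C, giving 2.36°C.

2.36°C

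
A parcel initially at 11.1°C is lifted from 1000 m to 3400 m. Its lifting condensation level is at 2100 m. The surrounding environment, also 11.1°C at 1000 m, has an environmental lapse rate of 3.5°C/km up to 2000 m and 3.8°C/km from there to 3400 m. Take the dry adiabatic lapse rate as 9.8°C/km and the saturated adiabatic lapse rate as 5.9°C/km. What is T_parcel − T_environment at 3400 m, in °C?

-9.63°C (parcel cooler than environment)

Parcel:
  1000 → 2100 m (dry, 9.8°C/km): ΔT = -9.8 × 1.1 = -10.78°C → T = 0.32°C
  2100 → 3400 m (saturated, 5.9°C/km): ΔT = -5.9 × 1.3 = -7.67°C → T = -7.35°C
Environment:
  1000 → 2000 m (environment, lower layer, 3.5°C/km): ΔT = -3.5 × 1 = -3.5°C → T = 7.6°C
  2000 → 3400 m (environment, upper layer, 3.8°C/km): ΔT = -3.8 × 1.4 = -5.32°C → T = 2.28°C
T_parcel − T_env = -7.35 − 2.28 = -9.63°C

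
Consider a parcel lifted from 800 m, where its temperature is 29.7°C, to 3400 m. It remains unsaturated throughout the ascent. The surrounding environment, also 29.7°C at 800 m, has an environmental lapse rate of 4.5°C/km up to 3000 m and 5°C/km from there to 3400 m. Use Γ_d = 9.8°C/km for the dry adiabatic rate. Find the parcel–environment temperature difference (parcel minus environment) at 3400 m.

Parcel:
  Dry to 3400 m: -9.8 × 2.6 km = -25.48°C, so T = 4.22°C.
Environment:
  Environment, lower layer to 3000 m: -4.5 × 2.2 km = -9.9°C, so T = 19.8°C.
  Environment, upper layer to 3400 m: -5 × 0.4 km = -2°C, so T = 17.8°C.
T_parcel − T_env = 4.22 − 17.8 = -13.58°C

-13.58°C (parcel cooler than environment)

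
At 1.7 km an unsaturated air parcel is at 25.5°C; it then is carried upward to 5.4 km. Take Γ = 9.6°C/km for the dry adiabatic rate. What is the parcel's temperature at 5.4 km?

-10.02°C

Dry adiabatic to 5400 m: -9.6 × 3.7 km = -35.52°C, so T = -10.02°C.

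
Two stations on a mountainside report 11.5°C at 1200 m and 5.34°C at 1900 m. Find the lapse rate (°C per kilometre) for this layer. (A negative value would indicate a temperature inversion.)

8.8°C/km

Γ = −ΔT/Δz = (11.5 − 5.34) / (1900 − 1200) m
  = 6.16°C / 0.7 km = 8.8°C/km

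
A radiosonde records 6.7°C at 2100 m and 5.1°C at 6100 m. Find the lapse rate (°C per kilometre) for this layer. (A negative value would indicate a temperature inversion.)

0.4°C/km

Γ = −ΔT/Δz = (6.7 − 5.1) / (6100 − 2100) m
  = 1.6°C / 4 km = 0.4°C/km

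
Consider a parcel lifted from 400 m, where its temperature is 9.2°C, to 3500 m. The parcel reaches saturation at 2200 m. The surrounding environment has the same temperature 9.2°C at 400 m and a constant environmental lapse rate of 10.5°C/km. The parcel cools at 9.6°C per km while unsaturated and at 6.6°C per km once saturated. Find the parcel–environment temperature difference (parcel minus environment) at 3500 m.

+6.69°C (parcel warmer than environment)

Parcel:
  From 400 m to 2200 m (dry): cools by 9.6 × 1.8 = 17.28°C, giving -8.08°C.
  From 2200 m to 3500 m (saturated): cools by 6.6 × 1.3 = 8.58°C, giving -16.66°C.
Environment:
  From 400 m to 3500 m (environment): cools by 10.5 × 3.1 = 32.55°C, giving -23.35°C.
T_parcel − T_env = -16.66 − (-23.35) = +6.69°C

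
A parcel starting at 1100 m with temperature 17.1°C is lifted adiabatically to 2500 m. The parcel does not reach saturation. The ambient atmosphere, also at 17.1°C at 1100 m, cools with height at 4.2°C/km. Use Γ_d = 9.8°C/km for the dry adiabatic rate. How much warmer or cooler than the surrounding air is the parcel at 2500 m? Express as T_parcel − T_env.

Parcel:
  1100–2500 m, dry: Δz = 1.4 km ⇒ ΔT = -13.72°C; T = 3.38°C
Environment:
  1100–2500 m, environment: Δz = 1.4 km ⇒ ΔT = -5.88°C; T = 11.22°C
T_parcel − T_env = 3.38 − 11.22 = -7.84°C

-7.84°C (parcel cooler than environment)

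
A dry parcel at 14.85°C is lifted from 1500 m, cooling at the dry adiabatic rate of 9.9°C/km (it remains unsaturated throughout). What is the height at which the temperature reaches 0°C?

3000 m

Height above start = (14.85 − 0) / 9.9 = 1.5 km
Altitude = 1500 m + 1500 m = 3000 m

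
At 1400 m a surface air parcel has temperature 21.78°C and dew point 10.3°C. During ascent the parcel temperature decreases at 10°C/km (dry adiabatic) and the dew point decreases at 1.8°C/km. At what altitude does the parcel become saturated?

T and T_d converge at 10 − 1.8 = 8.2°C per km
Height above start = (21.78 − 10.3) / 8.2 = 1.4 km
LCL altitude = 1400 m + 1400 m = 2800 m

2800 m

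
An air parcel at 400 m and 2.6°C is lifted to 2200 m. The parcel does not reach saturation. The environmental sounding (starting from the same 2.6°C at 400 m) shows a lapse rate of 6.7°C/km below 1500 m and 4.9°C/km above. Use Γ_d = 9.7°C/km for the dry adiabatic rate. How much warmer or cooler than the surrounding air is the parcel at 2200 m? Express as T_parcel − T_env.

-6.66°C (parcel cooler than environment)

Parcel:
  From 400 m to 2200 m (dry): cools by 9.7 × 1.8 = 17.46°C, giving -14.86°C.
Environment:
  From 400 m to 1500 m (environment, lower layer): cools by 6.7 × 1.1 = 7.37°C, giving -4.77°C.
  From 1500 m to 2200 m (environment, upper layer): cools by 4.9 × 0.7 = 3.43°C, giving -8.2°C.
T_parcel − T_env = -14.86 − (-8.2) = -6.66°C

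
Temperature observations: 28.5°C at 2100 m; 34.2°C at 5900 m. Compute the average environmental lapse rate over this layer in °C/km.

-1.5°C/km

Γ = −ΔT/Δz = (28.5 − 34.2) / (5900 − 2100) m
  = -5.7°C / 3.8 km = -1.5°C/km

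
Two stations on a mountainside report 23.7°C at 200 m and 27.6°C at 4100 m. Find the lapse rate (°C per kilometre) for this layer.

-1°C/km

Γ = −ΔT/Δz = (23.7 − 27.6) / (4100 − 200) m
  = -3.9°C / 3.9 km = -1°C/km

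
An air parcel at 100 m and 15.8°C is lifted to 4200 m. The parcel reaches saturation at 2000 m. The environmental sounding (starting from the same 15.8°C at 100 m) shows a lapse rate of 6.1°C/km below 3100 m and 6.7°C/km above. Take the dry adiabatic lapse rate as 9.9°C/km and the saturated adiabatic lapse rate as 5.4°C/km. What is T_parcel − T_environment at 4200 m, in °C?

Parcel:
  From 100 m to 2000 m (dry): cools by 9.9 × 1.9 = 18.81°C, giving -3.01°C.
  From 2000 m to 4200 m (saturated): cools by 5.4 × 2.2 = 11.88°C, giving -14.89°C.
Environment:
  From 100 m to 3100 m (environment, lower layer): cools by 6.1 × 3 = 18.3°C, giving -2.5°C.
  From 3100 m to 4200 m (environment, upper layer): cools by 6.7 × 1.1 = 7.37°C, giving -9.87°C.
T_parcel − T_env = -14.89 − (-9.87) = -5.02°C

-5.02°C (parcel cooler than environment)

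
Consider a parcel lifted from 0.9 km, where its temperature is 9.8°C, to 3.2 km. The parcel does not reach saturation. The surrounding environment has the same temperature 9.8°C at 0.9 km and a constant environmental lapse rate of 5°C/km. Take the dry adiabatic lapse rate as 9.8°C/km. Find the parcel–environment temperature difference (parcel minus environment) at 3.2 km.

Parcel:
  900–3200 m, dry: Δz = 2.3 km ⇒ ΔT = -22.54°C; T = -12.74°C
Environment:
  900–3200 m, environment: Δz = 2.3 km ⇒ ΔT = -11.5°C; T = -1.7°C
T_parcel − T_env = -12.74 − (-1.7) = -11.04°C

-11.04°C (parcel cooler than environment)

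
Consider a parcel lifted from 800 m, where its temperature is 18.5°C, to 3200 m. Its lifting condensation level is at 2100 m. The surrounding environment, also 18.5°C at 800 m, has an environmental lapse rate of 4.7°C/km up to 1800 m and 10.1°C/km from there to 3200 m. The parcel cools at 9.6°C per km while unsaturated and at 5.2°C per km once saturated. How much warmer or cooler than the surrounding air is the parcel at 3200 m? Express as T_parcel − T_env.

+0.64°C (parcel warmer than environment)

Parcel:
  800 → 2100 m (dry, 9.6°C/km): ΔT = -9.6 × 1.3 = -12.48°C → T = 6.02°C
  2100 → 3200 m (saturated, 5.2°C/km): ΔT = -5.2 × 1.1 = -5.72°C → T = 0.3°C
Environment:
  800 → 1800 m (environment, lower layer, 4.7°C/km): ΔT = -4.7 × 1 = -4.7°C → T = 13.8°C
  1800 → 3200 m (environment, upper layer, 10.1°C/km): ΔT = -10.1 × 1.4 = -14.14°C → T = -0.34°C
T_parcel − T_env = 0.3 − (-0.34) = +0.64°C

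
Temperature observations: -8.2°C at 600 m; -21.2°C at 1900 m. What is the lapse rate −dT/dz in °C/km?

Γ = −ΔT/Δz = (-8.2 − (-21.2)) / (1900 − 600) m
  = 13°C / 1.3 km = 10°C/km

10°C/km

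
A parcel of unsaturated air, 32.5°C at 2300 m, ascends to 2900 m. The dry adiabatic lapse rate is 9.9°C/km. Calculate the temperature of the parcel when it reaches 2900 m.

2300–2900 m, dry adiabatic: Δz = 0.6 km ⇒ ΔT = -5.94°C; T = 26.56°C

26.56°C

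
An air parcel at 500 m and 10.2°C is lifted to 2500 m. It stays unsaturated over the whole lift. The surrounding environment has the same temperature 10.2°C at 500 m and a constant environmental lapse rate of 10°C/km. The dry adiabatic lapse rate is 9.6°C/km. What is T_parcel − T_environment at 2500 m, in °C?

Parcel:
  Dry to 2500 m: -9.6 × 2 km = -19.2°C, so T = -9°C.
Environment:
  Environment to 2500 m: -10 × 2 km = -20°C, so T = -9.8°C.
T_parcel − T_env = -9 − (-9.8) = +0.8°C

+0.8°C (parcel warmer than environment)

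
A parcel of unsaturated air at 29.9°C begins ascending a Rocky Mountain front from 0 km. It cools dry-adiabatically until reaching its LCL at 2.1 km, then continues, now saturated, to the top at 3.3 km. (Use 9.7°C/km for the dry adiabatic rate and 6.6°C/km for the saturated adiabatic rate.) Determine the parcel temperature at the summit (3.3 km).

Dry to 2100 m: -9.7 × 2.1 km = -20.37°C, so T = 9.53°C.
Saturated to 3300 m: -6.6 × 1.2 km = -7.92°C, so T = 1.61°C.

1.61°C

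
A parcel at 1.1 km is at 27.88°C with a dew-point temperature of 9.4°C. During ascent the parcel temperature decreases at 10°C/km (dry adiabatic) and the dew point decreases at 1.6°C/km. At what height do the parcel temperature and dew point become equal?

T and T_d converge at 10 − 1.6 = 8.4°C per km
Height above start = (27.88 − 9.4) / 8.4 = 2.2 km
LCL altitude = 1100 m + 2200 m = 3300 m

3.3 km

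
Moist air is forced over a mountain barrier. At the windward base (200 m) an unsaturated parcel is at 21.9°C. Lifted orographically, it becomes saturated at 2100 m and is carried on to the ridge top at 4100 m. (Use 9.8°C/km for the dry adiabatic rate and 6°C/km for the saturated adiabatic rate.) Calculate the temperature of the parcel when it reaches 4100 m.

200–2100 m, dry: Δz = 1.9 km ⇒ ΔT = -18.62°C; T = 3.28°C
2100–4100 m, saturated: Δz = 2 km ⇒ ΔT = -12°C; T = -8.72°C

-8.72°C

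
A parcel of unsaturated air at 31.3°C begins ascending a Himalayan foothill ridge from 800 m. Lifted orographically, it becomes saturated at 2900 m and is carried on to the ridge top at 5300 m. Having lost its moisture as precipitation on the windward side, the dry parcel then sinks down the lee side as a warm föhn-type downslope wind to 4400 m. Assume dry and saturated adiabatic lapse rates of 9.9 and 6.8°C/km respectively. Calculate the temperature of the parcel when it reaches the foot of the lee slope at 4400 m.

Dry to 2900 m: -9.9 × 2.1 km = -20.79°C, so T = 10.51°C.
Saturated to 5300 m: -6.8 × 2.4 km = -16.32°C, so T = -5.81°C.
Dry descent to 4400 m: +9.9 × 0.9 km = +8.91°C, so T = 3.1°C.

3.1°C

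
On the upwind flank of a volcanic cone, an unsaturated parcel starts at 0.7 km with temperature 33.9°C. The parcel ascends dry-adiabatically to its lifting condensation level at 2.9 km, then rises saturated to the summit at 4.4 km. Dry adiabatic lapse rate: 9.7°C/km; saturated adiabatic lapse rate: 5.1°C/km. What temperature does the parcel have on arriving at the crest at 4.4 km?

4.91°C

700–2900 m, dry: Δz = 2.2 km ⇒ ΔT = -21.34°C; T = 12.56°C
2900–4400 m, saturated: Δz = 1.5 km ⇒ ΔT = -7.65°C; T = 4.91°C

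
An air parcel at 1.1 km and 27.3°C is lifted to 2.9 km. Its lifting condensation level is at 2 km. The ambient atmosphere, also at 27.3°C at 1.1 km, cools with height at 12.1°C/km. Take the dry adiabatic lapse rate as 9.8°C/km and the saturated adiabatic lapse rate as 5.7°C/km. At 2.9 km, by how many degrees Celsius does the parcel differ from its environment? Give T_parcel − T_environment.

+7.83°C (parcel warmer than environment)

Parcel:
  From 1100 m to 2000 m (dry): cools by 9.8 × 0.9 = 8.82°C, giving 18.48°C.
  From 2000 m to 2900 m (saturated): cools by 5.7 × 0.9 = 5.13°C, giving 13.35°C.
Environment:
  From 1100 m to 2900 m (environment): cools by 12.1 × 1.8 = 21.78°C, giving 5.52°C.
T_parcel − T_env = 13.35 − 5.52 = +7.83°C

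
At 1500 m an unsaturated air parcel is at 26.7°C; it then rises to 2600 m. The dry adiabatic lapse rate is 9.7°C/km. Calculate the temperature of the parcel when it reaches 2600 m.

16.03°C

1500–2600 m, dry adiabatic: Δz = 1.1 km ⇒ ΔT = -10.67°C; T = 16.03°C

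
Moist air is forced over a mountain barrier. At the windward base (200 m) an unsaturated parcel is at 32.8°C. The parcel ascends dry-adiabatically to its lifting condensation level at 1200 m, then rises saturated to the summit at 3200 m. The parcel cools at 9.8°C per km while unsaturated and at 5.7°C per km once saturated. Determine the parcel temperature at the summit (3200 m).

11.6°C

From 200 m to 1200 m (dry): cools by 9.8 × 1 = 9.8°C, giving 23°C.
From 1200 m to 3200 m (saturated): cools by 5.7 × 2 = 11.4°C, giving 11.6°C.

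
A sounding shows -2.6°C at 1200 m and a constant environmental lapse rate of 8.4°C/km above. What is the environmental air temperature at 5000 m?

-34.52°C

1200–5000 m, environmental: Δz = 3.8 km ⇒ ΔT = -31.92°C; T = -34.52°C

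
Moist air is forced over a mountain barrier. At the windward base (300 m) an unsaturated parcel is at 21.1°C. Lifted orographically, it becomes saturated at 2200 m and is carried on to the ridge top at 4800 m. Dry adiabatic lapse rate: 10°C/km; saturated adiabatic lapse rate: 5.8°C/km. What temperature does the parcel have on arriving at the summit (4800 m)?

From 300 m to 2200 m (dry): cools by 10 × 1.9 = 19°C, giving 2.1°C.
From 2200 m to 4800 m (saturated): cools by 5.8 × 2.6 = 15.08°C, giving -12.98°C.

-12.98°C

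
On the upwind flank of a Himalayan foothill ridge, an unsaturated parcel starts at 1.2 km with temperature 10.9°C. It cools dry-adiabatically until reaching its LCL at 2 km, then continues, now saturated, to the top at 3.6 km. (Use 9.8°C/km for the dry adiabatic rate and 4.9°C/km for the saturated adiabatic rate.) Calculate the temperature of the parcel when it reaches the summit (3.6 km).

From 1200 m to 2000 m (dry): cools by 9.8 × 0.8 = 7.84°C, giving 3.06°C.
From 2000 m to 3600 m (saturated): cools by 4.9 × 1.6 = 7.84°C, giving -4.78°C.

-4.78°C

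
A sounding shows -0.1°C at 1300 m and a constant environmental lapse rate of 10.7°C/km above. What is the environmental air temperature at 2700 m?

-15.08°C

1300 → 2700 m (environmental, 10.7°C/km): ΔT = -10.7 × 1.4 = -14.98°C → T = -15.08°C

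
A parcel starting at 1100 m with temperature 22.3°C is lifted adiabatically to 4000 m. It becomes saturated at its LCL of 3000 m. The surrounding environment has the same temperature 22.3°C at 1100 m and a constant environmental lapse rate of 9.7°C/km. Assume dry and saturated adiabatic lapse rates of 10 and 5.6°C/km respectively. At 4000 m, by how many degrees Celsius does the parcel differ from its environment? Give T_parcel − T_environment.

+3.53°C (parcel warmer than environment)

Parcel:
  Dry to 3000 m: -10 × 1.9 km = -19°C, so T = 3.3°C.
  Saturated to 4000 m: -5.6 × 1 km = -5.6°C, so T = -2.3°C.
Environment:
  Environment to 4000 m: -9.7 × 2.9 km = -28.13°C, so T = -5.83°C.
T_parcel − T_env = -2.3 − (-5.83) = +3.53°C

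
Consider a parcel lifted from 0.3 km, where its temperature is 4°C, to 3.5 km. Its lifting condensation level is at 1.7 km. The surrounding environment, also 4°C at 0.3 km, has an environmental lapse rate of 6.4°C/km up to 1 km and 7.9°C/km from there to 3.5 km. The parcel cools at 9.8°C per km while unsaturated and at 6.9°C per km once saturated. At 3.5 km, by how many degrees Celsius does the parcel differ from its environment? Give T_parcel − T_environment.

Parcel:
  300 → 1700 m (dry, 9.8°C/km): ΔT = -9.8 × 1.4 = -13.72°C → T = -9.72°C
  1700 → 3500 m (saturated, 6.9°C/km): ΔT = -6.9 × 1.8 = -12.42°C → T = -22.14°C
Environment:
  300 → 1000 m (environment, lower layer, 6.4°C/km): ΔT = -6.4 × 0.7 = -4.48°C → T = -0.48°C
  1000 → 3500 m (environment, upper layer, 7.9°C/km): ΔT = -7.9 × 2.5 = -19.75°C → T = -20.23°C
T_parcel − T_env = -22.14 − (-20.23) = -1.91°C

-1.91°C (parcel cooler than environment)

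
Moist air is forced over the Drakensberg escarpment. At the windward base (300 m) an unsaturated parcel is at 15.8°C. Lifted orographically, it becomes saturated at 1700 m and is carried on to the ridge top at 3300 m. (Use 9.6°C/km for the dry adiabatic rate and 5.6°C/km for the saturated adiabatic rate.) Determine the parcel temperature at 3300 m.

300–1700 m, dry: Δz = 1.4 km ⇒ ΔT = -13.44°C; T = 2.36°C
1700–3300 m, saturated: Δz = 1.6 km ⇒ ΔT = -8.96°C; T = -6.6°C

-6.6°C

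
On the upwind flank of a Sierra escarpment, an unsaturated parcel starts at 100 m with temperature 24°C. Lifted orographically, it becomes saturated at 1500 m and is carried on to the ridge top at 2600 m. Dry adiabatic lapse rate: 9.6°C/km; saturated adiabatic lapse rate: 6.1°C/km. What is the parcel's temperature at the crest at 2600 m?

Dry to 1500 m: -9.6 × 1.4 km = -13.44°C, so T = 10.56°C.
Saturated to 2600 m: -6.1 × 1.1 km = -6.71°C, so T = 3.85°C.

3.85°C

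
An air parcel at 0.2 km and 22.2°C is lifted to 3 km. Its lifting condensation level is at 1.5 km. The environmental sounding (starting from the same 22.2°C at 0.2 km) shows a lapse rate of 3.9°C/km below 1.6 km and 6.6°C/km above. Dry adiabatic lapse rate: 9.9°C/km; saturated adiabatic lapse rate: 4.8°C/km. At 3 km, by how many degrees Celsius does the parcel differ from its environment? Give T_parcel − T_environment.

Parcel:
  200–1500 m, dry: Δz = 1.3 km ⇒ ΔT = -12.87°C; T = 9.33°C
  1500–3000 m, saturated: Δz = 1.5 km ⇒ ΔT = -7.2°C; T = 2.13°C
Environment:
  200–1600 m, environment, lower layer: Δz = 1.4 km ⇒ ΔT = -5.46°C; T = 16.74°C
  1600–3000 m, environment, upper layer: Δz = 1.4 km ⇒ ΔT = -9.24°C; T = 7.5°C
T_parcel − T_env = 2.13 − 7.5 = -5.37°C

-5.37°C (parcel cooler than environment)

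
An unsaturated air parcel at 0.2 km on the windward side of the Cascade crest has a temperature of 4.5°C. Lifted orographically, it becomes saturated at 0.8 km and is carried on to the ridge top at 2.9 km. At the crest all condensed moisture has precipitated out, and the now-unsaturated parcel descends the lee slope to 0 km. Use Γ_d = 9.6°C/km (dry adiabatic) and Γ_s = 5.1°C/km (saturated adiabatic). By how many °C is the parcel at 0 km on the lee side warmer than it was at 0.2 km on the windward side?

+11.37°C

Dry to 800 m: -9.6 × 0.6 km = -5.76°C, so T = -1.26°C.
Saturated to 2900 m: -5.1 × 2.1 km = -10.71°C, so T = -11.97°C.
Dry descent to 0 m: +9.6 × 2.9 km = +27.84°C, so T = 15.87°C.
Net change vs windward start: 15.87 − 4.5 = +11.37°C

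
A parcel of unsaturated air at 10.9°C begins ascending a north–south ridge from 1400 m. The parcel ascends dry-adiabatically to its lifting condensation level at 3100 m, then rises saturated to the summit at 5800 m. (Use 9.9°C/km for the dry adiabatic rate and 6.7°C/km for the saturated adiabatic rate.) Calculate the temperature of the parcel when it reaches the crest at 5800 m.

1400–3100 m, dry: Δz = 1.7 km ⇒ ΔT = -16.83°C; T = -5.93°C
3100–5800 m, saturated: Δz = 2.7 km ⇒ ΔT = -18.09°C; T = -24.02°C

-24.02°C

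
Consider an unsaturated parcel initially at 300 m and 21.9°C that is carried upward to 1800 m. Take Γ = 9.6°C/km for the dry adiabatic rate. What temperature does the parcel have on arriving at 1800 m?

300 → 1800 m (dry adiabatic, 9.6°C/km): ΔT = -9.6 × 1.5 = -14.4°C → T = 7.5°C

7.5°C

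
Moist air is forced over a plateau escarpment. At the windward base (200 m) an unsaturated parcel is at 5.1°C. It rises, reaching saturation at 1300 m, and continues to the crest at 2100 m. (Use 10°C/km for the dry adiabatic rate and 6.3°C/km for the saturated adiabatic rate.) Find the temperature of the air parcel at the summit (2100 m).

-10.94°C

200–1300 m, dry: Δz = 1.1 km ⇒ ΔT = -11°C; T = -5.9°C
1300–2100 m, saturated: Δz = 0.8 km ⇒ ΔT = -5.04°C; T = -10.94°C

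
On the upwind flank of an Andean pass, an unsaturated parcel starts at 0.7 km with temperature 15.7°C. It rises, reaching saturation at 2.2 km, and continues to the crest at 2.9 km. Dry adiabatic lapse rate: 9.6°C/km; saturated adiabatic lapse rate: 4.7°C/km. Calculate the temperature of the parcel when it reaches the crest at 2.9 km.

-1.99°C

700 → 2200 m (dry, 9.6°C/km): ΔT = -9.6 × 1.5 = -14.4°C → T = 1.3°C
2200 → 2900 m (saturated, 4.7°C/km): ΔT = -4.7 × 0.7 = -3.29°C → T = -1.99°C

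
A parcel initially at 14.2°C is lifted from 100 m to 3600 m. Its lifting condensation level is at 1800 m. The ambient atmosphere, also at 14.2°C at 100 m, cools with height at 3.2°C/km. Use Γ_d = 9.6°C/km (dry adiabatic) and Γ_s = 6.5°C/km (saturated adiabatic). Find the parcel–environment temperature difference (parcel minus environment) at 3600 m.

Parcel:
  Dry to 1800 m: -9.6 × 1.7 km = -16.32°C, so T = -2.12°C.
  Saturated to 3600 m: -6.5 × 1.8 km = -11.7°C, so T = -13.82°C.
Environment:
  Environment to 3600 m: -3.2 × 3.5 km = -11.2°C, so T = 3°C.
T_parcel − T_env = -13.82 − 3 = -16.82°C

-16.82°C (parcel cooler than environment)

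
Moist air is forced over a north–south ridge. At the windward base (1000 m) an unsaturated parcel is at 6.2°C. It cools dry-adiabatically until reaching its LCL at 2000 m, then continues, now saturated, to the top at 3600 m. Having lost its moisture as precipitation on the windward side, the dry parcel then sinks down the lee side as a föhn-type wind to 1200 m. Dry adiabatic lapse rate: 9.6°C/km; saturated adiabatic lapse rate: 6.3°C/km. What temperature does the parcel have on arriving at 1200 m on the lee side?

9.56°C

1000 → 2000 m (dry, 9.6°C/km): ΔT = -9.6 × 1 = -9.6°C → T = -3.4°C
2000 → 3600 m (saturated, 6.3°C/km): ΔT = -6.3 × 1.6 = -10.08°C → T = -13.48°C
3600 → 1200 m (dry descent, 9.6°C/km): ΔT = +9.6 × 2.4 = +23.04°C → T = 9.56°C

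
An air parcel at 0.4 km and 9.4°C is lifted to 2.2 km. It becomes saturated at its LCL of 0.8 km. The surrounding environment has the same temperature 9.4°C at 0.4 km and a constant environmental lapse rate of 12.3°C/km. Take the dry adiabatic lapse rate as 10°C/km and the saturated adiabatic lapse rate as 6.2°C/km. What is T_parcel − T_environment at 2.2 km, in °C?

+9.46°C (parcel warmer than environment)

Parcel:
  Dry to 800 m: -10 × 0.4 km = -4°C, so T = 5.4°C.
  Saturated to 2200 m: -6.2 × 1.4 km = -8.68°C, so T = -3.28°C.
Environment:
  Environment to 2200 m: -12.3 × 1.8 km = -22.14°C, so T = -12.74°C.
T_parcel − T_env = -3.28 − (-12.74) = +9.46°C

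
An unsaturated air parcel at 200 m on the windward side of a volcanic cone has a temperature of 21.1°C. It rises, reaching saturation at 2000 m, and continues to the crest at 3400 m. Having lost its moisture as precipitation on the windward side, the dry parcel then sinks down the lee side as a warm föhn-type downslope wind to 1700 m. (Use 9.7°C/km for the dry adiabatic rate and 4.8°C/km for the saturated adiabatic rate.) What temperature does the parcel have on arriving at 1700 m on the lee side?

13.41°C

200 → 2000 m (dry, 9.7°C/km): ΔT = -9.7 × 1.8 = -17.46°C → T = 3.64°C
2000 → 3400 m (saturated, 4.8°C/km): ΔT = -4.8 × 1.4 = -6.72°C → T = -3.08°C
3400 → 1700 m (dry descent, 9.7°C/km): ΔT = +9.7 × 1.7 = +16.49°C → T = 13.41°C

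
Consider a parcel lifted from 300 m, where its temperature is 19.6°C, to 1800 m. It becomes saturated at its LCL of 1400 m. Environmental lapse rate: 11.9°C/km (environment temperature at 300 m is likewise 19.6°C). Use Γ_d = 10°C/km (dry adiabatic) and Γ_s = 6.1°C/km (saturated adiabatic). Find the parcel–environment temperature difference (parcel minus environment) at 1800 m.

Parcel:
  Dry to 1400 m: -10 × 1.1 km = -11°C, so T = 8.6°C.
  Saturated to 1800 m: -6.1 × 0.4 km = -2.44°C, so T = 6.16°C.
Environment:
  Environment to 1800 m: -11.9 × 1.5 km = -17.85°C, so T = 1.75°C.
T_parcel − T_env = 6.16 − 1.75 = +4.41°C

+4.41°C (parcel warmer than environment)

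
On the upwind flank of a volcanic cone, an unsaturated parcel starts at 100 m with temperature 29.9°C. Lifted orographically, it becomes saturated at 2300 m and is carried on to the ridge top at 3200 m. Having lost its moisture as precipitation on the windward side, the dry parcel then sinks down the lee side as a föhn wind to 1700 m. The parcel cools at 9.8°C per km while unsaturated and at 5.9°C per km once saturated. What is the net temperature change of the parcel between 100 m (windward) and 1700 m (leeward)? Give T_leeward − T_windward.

-12.17°C

Dry to 2300 m: -9.8 × 2.2 km = -21.56°C, so T = 8.34°C.
Saturated to 3200 m: -5.9 × 0.9 km = -5.31°C, so T = 3.03°C.
Dry descent to 1700 m: +9.8 × 1.5 km = +14.7°C, so T = 17.73°C.
Net change vs windward start: 17.73 − 29.9 = -12.17°C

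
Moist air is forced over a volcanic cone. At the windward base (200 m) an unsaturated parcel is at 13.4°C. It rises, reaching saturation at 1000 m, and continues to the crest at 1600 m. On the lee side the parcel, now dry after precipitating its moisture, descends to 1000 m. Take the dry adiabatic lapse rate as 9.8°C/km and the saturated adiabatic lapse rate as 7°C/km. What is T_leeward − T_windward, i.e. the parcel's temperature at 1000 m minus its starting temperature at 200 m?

Dry to 1000 m: -9.8 × 0.8 km = -7.84°C, so T = 5.56°C.
Saturated to 1600 m: -7 × 0.6 km = -4.2°C, so T = 1.36°C.
Dry descent to 1000 m: +9.8 × 0.6 km = +5.88°C, so T = 7.24°C.
Net change vs windward start: 7.24 − 13.4 = -6.16°C

-6.16°C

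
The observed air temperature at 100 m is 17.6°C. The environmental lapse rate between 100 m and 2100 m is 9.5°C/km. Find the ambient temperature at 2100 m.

From 100 m to 2100 m (environmental): cools by 9.5 × 2 = 19°C, giving -1.4°C.

-1.4°C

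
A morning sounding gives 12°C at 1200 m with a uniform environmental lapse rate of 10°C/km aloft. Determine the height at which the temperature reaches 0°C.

Height above start = (12 − 0) / 10 = 1.2 km
Altitude = 1200 m + 1200 m = 2400 m

2400 m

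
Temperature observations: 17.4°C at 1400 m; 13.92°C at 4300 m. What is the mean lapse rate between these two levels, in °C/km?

Γ = −ΔT/Δz = (17.4 − 13.92) / (4300 − 1400) m
  = 3.48°C / 2.9 km = 1.2°C/km

1.2°C/km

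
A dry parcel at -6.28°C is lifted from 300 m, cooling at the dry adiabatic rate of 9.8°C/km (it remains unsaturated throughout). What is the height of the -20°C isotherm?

Height above start = (-6.28 − (-20)) / 9.8 = 1.4 km
Altitude = 300 m + 1400 m = 1700 m

1700 m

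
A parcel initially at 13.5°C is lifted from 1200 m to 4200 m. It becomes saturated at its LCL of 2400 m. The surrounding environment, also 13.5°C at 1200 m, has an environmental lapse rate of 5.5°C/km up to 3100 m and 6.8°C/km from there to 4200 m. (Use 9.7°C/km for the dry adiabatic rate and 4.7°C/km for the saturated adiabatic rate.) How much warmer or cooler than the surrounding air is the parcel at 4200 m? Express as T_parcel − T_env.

-2.17°C (parcel cooler than environment)

Parcel:
  From 1200 m to 2400 m (dry): cools by 9.7 × 1.2 = 11.64°C, giving 1.86°C.
  From 2400 m to 4200 m (saturated): cools by 4.7 × 1.8 = 8.46°C, giving -6.6°C.
Environment:
  From 1200 m to 3100 m (environment, lower layer): cools by 5.5 × 1.9 = 10.45°C, giving 3.05°C.
  From 3100 m to 4200 m (environment, upper layer): cools by 6.8 × 1.1 = 7.48°C, giving -4.43°C.
T_parcel − T_env = -6.6 − (-4.43) = -2.17°C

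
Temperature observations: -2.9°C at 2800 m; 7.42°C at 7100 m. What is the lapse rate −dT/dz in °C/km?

-2.4°C/km

Γ = −ΔT/Δz = (-2.9 − 7.42) / (7100 − 2800) m
  = -10.32°C / 4.3 km = -2.4°C/km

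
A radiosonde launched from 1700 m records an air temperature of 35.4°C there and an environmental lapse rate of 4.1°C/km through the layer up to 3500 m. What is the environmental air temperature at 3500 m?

28.02°C

Environmental to 3500 m: -4.1 × 1.8 km = -7.38°C, so T = 28.02°C.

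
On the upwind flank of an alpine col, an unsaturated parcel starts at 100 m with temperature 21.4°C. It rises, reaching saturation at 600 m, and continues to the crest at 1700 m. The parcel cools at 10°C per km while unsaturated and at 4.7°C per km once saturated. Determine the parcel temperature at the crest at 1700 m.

11.23°C

From 100 m to 600 m (dry): cools by 10 × 0.5 = 5°C, giving 16.4°C.
From 600 m to 1700 m (saturated): cools by 4.7 × 1.1 = 5.17°C, giving 11.23°C.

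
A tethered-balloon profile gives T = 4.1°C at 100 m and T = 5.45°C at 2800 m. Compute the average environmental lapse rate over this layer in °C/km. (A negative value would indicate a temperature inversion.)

Γ = −ΔT/Δz = (4.1 − 5.45) / (2800 − 100) m
  = -1.35°C / 2.7 km = -0.5°C/km

-0.5°C/km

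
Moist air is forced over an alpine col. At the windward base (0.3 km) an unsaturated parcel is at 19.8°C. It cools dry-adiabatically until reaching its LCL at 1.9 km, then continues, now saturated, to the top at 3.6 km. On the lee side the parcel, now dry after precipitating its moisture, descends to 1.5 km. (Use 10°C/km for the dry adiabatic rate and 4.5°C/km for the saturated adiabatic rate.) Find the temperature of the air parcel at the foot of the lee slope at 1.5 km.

17.15°C

From 300 m to 1900 m (dry): cools by 10 × 1.6 = 16°C, giving 3.8°C.
From 1900 m to 3600 m (saturated): cools by 4.5 × 1.7 = 7.65°C, giving -3.85°C.
From 3600 m to 1500 m (dry descent): warms by 10 × 2.1 = 21°C, giving 17.15°C.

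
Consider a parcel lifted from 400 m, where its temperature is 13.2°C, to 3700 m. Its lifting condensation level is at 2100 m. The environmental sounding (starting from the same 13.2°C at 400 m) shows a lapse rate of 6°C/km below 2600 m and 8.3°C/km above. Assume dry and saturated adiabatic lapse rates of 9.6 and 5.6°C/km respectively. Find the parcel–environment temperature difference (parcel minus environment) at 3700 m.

Parcel:
  400 → 2100 m (dry, 9.6°C/km): ΔT = -9.6 × 1.7 = -16.32°C → T = -3.12°C
  2100 → 3700 m (saturated, 5.6°C/km): ΔT = -5.6 × 1.6 = -8.96°C → T = -12.08°C
Environment:
  400 → 2600 m (environment, lower layer, 6°C/km): ΔT = -6 × 2.2 = -13.2°C → T = 0°C
  2600 → 3700 m (environment, upper layer, 8.3°C/km): ΔT = -8.3 × 1.1 = -9.13°C → T = -9.13°C
T_parcel − T_env = -12.08 − (-9.13) = -2.95°C

-2.95°C (parcel cooler than environment)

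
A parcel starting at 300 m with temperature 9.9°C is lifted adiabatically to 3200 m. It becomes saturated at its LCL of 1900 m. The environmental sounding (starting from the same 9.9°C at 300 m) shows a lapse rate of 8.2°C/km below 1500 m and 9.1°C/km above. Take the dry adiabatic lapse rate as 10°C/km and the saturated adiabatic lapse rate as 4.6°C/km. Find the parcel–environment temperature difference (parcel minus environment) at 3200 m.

Parcel:
  Dry to 1900 m: -10 × 1.6 km = -16°C, so T = -6.1°C.
  Saturated to 3200 m: -4.6 × 1.3 km = -5.98°C, so T = -12.08°C.
Environment:
  Environment, lower layer to 1500 m: -8.2 × 1.2 km = -9.84°C, so T = 0.06°C.
  Environment, upper layer to 3200 m: -9.1 × 1.7 km = -15.47°C, so T = -15.41°C.
T_parcel − T_env = -12.08 − (-15.41) = +3.33°C

+3.33°C (parcel warmer than environment)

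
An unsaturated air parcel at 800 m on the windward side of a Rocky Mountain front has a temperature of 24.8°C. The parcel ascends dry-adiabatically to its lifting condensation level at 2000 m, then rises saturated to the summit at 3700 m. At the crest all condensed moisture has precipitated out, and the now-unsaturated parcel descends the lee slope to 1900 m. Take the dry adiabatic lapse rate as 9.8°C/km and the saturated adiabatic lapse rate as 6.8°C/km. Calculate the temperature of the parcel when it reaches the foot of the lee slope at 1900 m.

19.12°C

800 → 2000 m (dry, 9.8°C/km): ΔT = -9.8 × 1.2 = -11.76°C → T = 13.04°C
2000 → 3700 m (saturated, 6.8°C/km): ΔT = -6.8 × 1.7 = -11.56°C → T = 1.48°C
3700 → 1900 m (dry descent, 9.8°C/km): ΔT = +9.8 × 1.8 = +17.64°C → T = 19.12°C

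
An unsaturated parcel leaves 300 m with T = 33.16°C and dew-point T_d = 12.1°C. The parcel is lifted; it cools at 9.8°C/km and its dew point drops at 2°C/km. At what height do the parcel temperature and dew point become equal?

3000 m

T and T_d converge at 9.8 − 2 = 7.8°C per km
Height above start = (33.16 − 12.1) / 7.8 = 2.7 km
LCL altitude = 300 m + 2700 m = 3000 m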